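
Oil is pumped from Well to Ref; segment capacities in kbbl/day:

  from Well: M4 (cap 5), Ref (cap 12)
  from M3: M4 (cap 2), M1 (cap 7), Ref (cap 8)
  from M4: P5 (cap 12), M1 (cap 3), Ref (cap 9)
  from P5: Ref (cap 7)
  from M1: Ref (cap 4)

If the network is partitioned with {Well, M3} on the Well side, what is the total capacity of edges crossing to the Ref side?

Edges leaving {Well, M3}: Well→M4 (5), Well→Ref (12), M3→M4 (2), M3→M1 (7), M3→Ref (8).
Cut capacity = 5 + 12 + 2 + 7 + 8 = 34.

34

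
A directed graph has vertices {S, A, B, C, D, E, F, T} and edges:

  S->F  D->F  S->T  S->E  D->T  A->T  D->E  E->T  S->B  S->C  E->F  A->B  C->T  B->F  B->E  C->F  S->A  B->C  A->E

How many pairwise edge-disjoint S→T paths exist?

Assign every edge capacity 1; by Menger, the answer equals the max flow.
Path S→T (+1); total 1.
Path S→A→T (+1); total 2.
Path S→C→T (+1); total 3.
Path S→E→T (+1); total 4.
No residual S→T path; max flow = 4.
Certifying cut of size 4: {C→T, E→T, S→A, S→T}.

4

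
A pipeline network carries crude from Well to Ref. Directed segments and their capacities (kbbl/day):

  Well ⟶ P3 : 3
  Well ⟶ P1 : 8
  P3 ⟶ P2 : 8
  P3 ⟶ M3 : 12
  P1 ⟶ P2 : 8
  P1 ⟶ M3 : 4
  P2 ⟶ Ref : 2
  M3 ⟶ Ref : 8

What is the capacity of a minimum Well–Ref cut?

Augment Well→P3→P2→Ref: bottleneck 2, flow now 2.
Augment Well→P3→M3→Ref: bottleneck 1, flow now 3.
Augment Well→P1→M3→Ref: bottleneck 4, flow now 7.
Augment Well→P1→P2→P3→M3→Ref: bottleneck 2, flow now 9. (uses reverse residual edge)
No augmenting path remains; maximum flow = 9.
By max-flow min-cut, the minimum cut capacity equals the max flow.
In the residual graph, reachable from Well: {Well, P1, P2}.
Min-cut edges: Well→P3 (3), P1→M3 (4), P2→Ref (2); capacity 3 + 4 + 2 = 9.

9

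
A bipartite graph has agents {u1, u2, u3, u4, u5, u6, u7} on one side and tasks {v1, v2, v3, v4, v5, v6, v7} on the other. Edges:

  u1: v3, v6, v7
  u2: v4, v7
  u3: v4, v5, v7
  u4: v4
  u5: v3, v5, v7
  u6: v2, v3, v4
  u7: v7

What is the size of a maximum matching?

6

Unit-capacity flow: source→left, listed edges, right→sink; max matching = max flow.
Augmenting path u1→v3 (+1); matched 1.
Augmenting path u2→v4 (+1); matched 2.
Augmenting path u3→v5 (+1); matched 3.
Augmenting path u5→v7 (+1); matched 4.
Augmenting path u6→v2 (+1); matched 5.
Augmenting path u7→v7→u5→v3→u1→v6 (+1); matched 6.
No augmenting path remains; maximum matching = 6.
König certificate: {u1, u3, u5, u6, v4, v7} is a vertex cover of size 6 (every listed pair touches it), so no matching can be larger.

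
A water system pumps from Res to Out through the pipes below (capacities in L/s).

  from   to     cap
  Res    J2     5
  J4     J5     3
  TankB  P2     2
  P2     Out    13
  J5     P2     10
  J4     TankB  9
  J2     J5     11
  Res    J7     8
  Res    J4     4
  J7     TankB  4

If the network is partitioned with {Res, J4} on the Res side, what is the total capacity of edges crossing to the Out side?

Edges leaving {Res, J4}: Res→J2 (5), Res→J7 (8), J4→J5 (3), J4→TankB (9).
Cut capacity = 5 + 8 + 3 + 9 = 25.

25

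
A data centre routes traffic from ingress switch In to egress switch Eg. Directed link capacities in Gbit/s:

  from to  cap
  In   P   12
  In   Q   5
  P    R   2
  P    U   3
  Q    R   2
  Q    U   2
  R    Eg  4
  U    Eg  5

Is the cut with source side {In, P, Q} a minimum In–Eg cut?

Given cut capacity: 2 + 3 + 2 + 2 = 9.
Augment In→P→R→Eg: bottleneck 2, flow now 2.
Augment In→P→U→Eg: bottleneck 3, flow now 5.
Augment In→Q→R→Eg: bottleneck 2, flow now 7.
Augment In→Q→U→Eg: bottleneck 2, flow now 9.
No augmenting path remains; maximum flow = 9.
Cut capacity 9 equals the max flow, so it is a minimum cut.

Yes — it is a minimum cut (capacity 9).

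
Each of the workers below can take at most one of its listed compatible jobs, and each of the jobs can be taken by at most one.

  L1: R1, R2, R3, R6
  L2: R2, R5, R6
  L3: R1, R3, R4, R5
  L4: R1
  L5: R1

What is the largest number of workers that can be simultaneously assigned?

Unit-capacity flow: source→left, listed edges, right→sink; max matching = max flow.
Augmenting path L1→R1 (+1); matched 1.
Augmenting path L2→R2 (+1); matched 2.
Augmenting path L3→R3 (+1); matched 3.
Augmenting path L4→R1→L1→R6 (+1); matched 4.
No augmenting path remains; maximum matching = 4.
König certificate: {L1, L2, L3, R1} is a vertex cover of size 4 (every listed pair touches it), so no matching can be larger.

4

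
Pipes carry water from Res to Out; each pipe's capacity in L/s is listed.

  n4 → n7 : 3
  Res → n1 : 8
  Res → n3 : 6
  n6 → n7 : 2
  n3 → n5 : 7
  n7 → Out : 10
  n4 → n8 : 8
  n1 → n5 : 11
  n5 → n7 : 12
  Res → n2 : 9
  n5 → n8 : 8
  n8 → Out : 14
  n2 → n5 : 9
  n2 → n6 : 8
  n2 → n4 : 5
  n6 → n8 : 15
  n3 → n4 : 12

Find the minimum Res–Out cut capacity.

Augment Res→n1→n5→n7→Out: bottleneck 8, flow now 8.
Augment Res→n2→n4→n7→Out: bottleneck 2, flow now 10.
Augment Res→n2→n4→n8→Out: bottleneck 3, flow now 13.
Augment Res→n2→n5→n8→Out: bottleneck 4, flow now 17.
Augment Res→n3→n4→n8→Out: bottleneck 5, flow now 22.
Augment Res→n3→n5→n8→Out: bottleneck 1, flow now 23.
No augmenting path remains; maximum flow = 23.
By max-flow min-cut, the minimum cut capacity equals the max flow.
In the residual graph, reachable from Res: {Res}.
Min-cut edges: Res→n1 (8), Res→n2 (9), Res→n3 (6); capacity 8 + 9 + 6 = 23.

23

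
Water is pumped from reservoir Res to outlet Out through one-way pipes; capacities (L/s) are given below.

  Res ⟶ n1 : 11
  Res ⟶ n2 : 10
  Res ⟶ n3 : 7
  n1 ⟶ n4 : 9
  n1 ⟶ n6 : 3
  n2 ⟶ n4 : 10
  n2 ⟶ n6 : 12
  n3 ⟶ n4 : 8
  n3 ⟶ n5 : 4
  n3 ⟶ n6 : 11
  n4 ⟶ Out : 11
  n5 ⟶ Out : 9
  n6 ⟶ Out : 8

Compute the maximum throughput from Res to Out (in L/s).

Augment Res→n1→n4→Out: bottleneck 9, flow now 9.
Augment Res→n1→n6→Out: bottleneck 2, flow now 11.
Augment Res→n2→n4→Out: bottleneck 2, flow now 13.
Augment Res→n2→n6→Out: bottleneck 6, flow now 19.
Augment Res→n3→n5→Out: bottleneck 4, flow now 23.
No augmenting path remains; maximum flow = 23.
In the residual graph, reachable from Res: {Res, n1, n2, n3, n4, n6}.
Min-cut edges: n3→n5 (4), n4→Out (11), n6→Out (8); capacity 4 + 11 + 8 = 23.
This cut is saturated, so no flow can exceed 23.

23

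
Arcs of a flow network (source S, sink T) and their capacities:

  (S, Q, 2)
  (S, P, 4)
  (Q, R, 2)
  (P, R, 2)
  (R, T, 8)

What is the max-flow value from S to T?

4

Augment S→P→R→T: bottleneck 2, flow now 2.
Augment S→Q→R→T: bottleneck 2, flow now 4.
No augmenting path remains; maximum flow = 4.
In the residual graph, reachable from S: {S, P}.
Min-cut edges: S→Q (2), P→R (2); capacity 2 + 2 = 4.
This cut is saturated, so no flow can exceed 4.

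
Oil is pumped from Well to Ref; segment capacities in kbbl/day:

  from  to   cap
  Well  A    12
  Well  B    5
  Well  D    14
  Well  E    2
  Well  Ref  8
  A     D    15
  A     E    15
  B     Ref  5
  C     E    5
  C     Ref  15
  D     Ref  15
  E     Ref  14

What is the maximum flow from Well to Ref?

41

Augment Well→Ref: bottleneck 8, flow now 8.
Augment Well→B→Ref: bottleneck 5, flow now 13.
Augment Well→D→Ref: bottleneck 14, flow now 27.
Augment Well→E→Ref: bottleneck 2, flow now 29.
Augment Well→A→D→Ref: bottleneck 1, flow now 30.
Augment Well→A→E→Ref: bottleneck 11, flow now 41.
No augmenting path remains; maximum flow = 41.
In the residual graph, reachable from Well: {Well}.
Min-cut edges: Well→A (12), Well→B (5), Well→D (14), Well→E (2), Well→Ref (8); capacity 12 + 5 + 14 + 2 + 8 = 41.
This cut is saturated, so no flow can exceed 41.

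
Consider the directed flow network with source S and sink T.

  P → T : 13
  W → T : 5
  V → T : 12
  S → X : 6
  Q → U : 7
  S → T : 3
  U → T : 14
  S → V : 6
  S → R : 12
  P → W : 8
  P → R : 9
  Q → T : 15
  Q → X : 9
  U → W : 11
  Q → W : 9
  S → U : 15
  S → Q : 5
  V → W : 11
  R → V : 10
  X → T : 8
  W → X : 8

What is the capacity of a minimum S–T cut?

45

Augment S→T: bottleneck 3, flow now 3.
Augment S→Q→T: bottleneck 5, flow now 8.
Augment S→U→T: bottleneck 14, flow now 22.
Augment S→V→T: bottleneck 6, flow now 28.
Augment S→X→T: bottleneck 6, flow now 34.
Augment S→R→V→T: bottleneck 6, flow now 40.
Augment S→U→W→T: bottleneck 1, flow now 41.
Augment S→R→V→W→T: bottleneck 4, flow now 45.
No augmenting path remains; maximum flow = 45.
By max-flow min-cut, the minimum cut capacity equals the max flow.
In the residual graph, reachable from S: {S, R}.
Min-cut edges: S→Q (5), S→U (15), S→V (6), S→X (6), S→T (3), R→V (10); capacity 5 + 15 + 6 + 6 + 3 + 10 = 45.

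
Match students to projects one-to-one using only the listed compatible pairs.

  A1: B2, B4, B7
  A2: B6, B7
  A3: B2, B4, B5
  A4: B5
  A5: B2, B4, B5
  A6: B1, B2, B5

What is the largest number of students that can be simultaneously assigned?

6

Unit-capacity flow: source→left, listed edges, right→sink; max matching = max flow.
Augmenting path A1→B2 (+1); matched 1.
Augmenting path A2→B6 (+1); matched 2.
Augmenting path A3→B4 (+1); matched 3.
Augmenting path A4→B5 (+1); matched 4.
Augmenting path A6→B1 (+1); matched 5.
Augmenting path A5→B2→A1→B7 (+1); matched 6.
No augmenting path remains; maximum matching = 6.
König certificate: {A1, A2, A3, A4, A5, A6} is a vertex cover of size 6 (every listed pair touches it), so no matching can be larger.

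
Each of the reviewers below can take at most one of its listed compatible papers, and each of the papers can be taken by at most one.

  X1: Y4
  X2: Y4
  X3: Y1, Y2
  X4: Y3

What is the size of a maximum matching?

Unit-capacity flow: source→left, listed edges, right→sink; max matching = max flow.
Augmenting path X1→Y4 (+1); matched 1.
Augmenting path X3→Y1 (+1); matched 2.
Augmenting path X4→Y3 (+1); matched 3.
No augmenting path remains; maximum matching = 3.
König certificate: {X3, X4, Y4} is a vertex cover of size 3 (every listed pair touches it), so no matching can be larger.

3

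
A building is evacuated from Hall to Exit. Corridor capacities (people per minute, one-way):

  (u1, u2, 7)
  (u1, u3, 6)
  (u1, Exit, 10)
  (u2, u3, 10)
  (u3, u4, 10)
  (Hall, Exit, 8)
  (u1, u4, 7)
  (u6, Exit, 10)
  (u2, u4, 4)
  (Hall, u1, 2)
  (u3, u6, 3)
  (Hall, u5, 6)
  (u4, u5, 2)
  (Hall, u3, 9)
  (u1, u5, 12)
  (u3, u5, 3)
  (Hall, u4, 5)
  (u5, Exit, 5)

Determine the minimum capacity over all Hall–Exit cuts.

Augment Hall→Exit: bottleneck 8, flow now 8.
Augment Hall→u1→Exit: bottleneck 2, flow now 10.
Augment Hall→u5→Exit: bottleneck 5, flow now 15.
Augment Hall→u3→u6→Exit: bottleneck 3, flow now 18.
No augmenting path remains; maximum flow = 18.
By max-flow min-cut, the minimum cut capacity equals the max flow.
In the residual graph, reachable from Hall: {Hall, u3, u4, u5}.
Min-cut edges: Hall→u1 (2), Hall→Exit (8), u3→u6 (3), u5→Exit (5); capacity 2 + 8 + 3 + 5 = 18.

18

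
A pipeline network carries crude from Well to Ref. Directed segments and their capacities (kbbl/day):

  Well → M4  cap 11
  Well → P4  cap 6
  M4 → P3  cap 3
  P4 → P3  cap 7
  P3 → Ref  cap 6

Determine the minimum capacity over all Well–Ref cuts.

Augment Well→M4→P3→Ref: bottleneck 3, flow now 3.
Augment Well→P4→P3→Ref: bottleneck 3, flow now 6.
No augmenting path remains; maximum flow = 6.
By max-flow min-cut, the minimum cut capacity equals the max flow.
In the residual graph, reachable from Well: {Well, M4, P4, P3}.
Min-cut edges: P3→Ref (6); capacity 6 = 6.

6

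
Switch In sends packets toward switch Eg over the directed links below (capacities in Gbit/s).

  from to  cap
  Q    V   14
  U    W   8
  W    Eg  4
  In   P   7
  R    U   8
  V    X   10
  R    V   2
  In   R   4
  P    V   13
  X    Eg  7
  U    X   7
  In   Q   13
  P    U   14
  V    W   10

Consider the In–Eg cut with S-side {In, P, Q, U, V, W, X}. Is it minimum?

No — its capacity is 15, but the minimum cut has capacity 11.

Given cut capacity: 4 + 4 + 7 = 15.
Augment In→P→U→W→Eg: bottleneck 4, flow now 4.
Augment In→P→U→X→Eg: bottleneck 3, flow now 7.
Augment In→Q→V→X→Eg: bottleneck 4, flow now 11.
No augmenting path remains; maximum flow = 11.
In the residual graph, reachable from In: {In, P, Q, R, U, V, W, X}.
Min-cut edges: W→Eg (4), X→Eg (7); capacity 4 + 7 = 11.
Cut capacity 15 exceeds the max flow 11, so it is not minimum.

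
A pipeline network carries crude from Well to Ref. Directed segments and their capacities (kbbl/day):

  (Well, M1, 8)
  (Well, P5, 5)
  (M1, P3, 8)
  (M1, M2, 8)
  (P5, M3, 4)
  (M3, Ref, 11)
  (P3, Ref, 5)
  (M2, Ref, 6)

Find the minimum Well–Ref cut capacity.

Augment Well→M1→P3→Ref: bottleneck 5, flow now 5.
Augment Well→M1→M2→Ref: bottleneck 3, flow now 8.
Augment Well→P5→M3→Ref: bottleneck 4, flow now 12.
No augmenting path remains; maximum flow = 12.
By max-flow min-cut, the minimum cut capacity equals the max flow.
In the residual graph, reachable from Well: {Well, P5}.
Min-cut edges: Well→M1 (8), P5→M3 (4); capacity 8 + 4 = 12.

12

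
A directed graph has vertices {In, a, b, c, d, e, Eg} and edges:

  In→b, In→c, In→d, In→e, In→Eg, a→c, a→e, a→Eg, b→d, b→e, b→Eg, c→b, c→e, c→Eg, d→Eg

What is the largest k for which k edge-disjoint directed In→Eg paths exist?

4

Assign every edge capacity 1; by Menger, the answer equals the max flow.
Path In→Eg (+1); total 1.
Path In→b→Eg (+1); total 2.
Path In→c→Eg (+1); total 3.
Path In→d→Eg (+1); total 4.
No residual In→Eg path; max flow = 4.
Certifying cut of size 4: {In→Eg, In→b, In→c, In→d}.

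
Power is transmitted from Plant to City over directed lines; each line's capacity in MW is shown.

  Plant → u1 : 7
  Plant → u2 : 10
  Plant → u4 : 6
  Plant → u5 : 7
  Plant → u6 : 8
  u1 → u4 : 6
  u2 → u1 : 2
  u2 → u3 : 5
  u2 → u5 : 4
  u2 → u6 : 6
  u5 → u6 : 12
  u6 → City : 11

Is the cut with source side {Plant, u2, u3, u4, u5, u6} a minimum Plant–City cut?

No — its capacity is 20, but the minimum cut has capacity 11.

Given cut capacity: 7 + 2 + 11 = 20.
Augment Plant→u6→City: bottleneck 8, flow now 8.
Augment Plant→u2→u6→City: bottleneck 3, flow now 11.
No augmenting path remains; maximum flow = 11.
In the residual graph, reachable from Plant: {Plant, u1, u2, u3, u4, u5, u6}.
Min-cut edges: u6→City (11); capacity 11 = 11.
Cut capacity 20 exceeds the max flow 11, so it is not minimum.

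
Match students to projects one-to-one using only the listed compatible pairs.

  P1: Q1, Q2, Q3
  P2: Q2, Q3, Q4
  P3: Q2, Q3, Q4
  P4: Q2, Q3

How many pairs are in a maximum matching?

4

Unit-capacity flow: source→left, listed edges, right→sink; max matching = max flow.
Augmenting path P1→Q1 (+1); matched 1.
Augmenting path P2→Q2 (+1); matched 2.
Augmenting path P3→Q3 (+1); matched 3.
Augmenting path P4→Q2→P2→Q4 (+1); matched 4.
No augmenting path remains; maximum matching = 4.
König certificate: {P1, P2, P3, P4} is a vertex cover of size 4 (every listed pair touches it), so no matching can be larger.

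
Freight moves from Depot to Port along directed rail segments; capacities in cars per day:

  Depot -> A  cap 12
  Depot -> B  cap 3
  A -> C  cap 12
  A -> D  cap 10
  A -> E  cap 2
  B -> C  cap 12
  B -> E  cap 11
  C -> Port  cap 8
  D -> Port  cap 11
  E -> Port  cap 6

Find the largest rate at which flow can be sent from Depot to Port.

Augment Depot→A→C→Port: bottleneck 8, flow now 8.
Augment Depot→A→D→Port: bottleneck 4, flow now 12.
Augment Depot→B→E→Port: bottleneck 3, flow now 15.
No augmenting path remains; maximum flow = 15.
In the residual graph, reachable from Depot: {Depot}.
Min-cut edges: Depot→A (12), Depot→B (3); capacity 12 + 3 = 15.
This cut is saturated, so no flow can exceed 15.

15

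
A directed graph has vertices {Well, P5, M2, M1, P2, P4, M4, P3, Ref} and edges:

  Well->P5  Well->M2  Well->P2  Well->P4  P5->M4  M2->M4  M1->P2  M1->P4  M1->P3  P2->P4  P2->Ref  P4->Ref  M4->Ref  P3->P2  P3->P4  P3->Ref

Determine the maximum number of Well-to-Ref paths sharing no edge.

3

Assign every edge capacity 1; by Menger, the answer equals the max flow.
Path Well→P2→Ref (+1); total 1.
Path Well→P4→Ref (+1); total 2.
Path Well→P5→M4→Ref (+1); total 3.
No residual Well→Ref path; max flow = 3.
Certifying cut of size 3: {M4→Ref, Well→P2, Well→P4}.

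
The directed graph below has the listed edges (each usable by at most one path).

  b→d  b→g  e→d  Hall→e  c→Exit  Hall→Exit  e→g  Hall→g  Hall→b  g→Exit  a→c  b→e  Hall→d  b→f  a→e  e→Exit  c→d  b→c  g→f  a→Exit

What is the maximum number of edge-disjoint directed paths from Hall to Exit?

Assign every edge capacity 1; by Menger, the answer equals the max flow.
Path Hall→Exit (+1); total 1.
Path Hall→e→Exit (+1); total 2.
Path Hall→g→Exit (+1); total 3.
Path Hall→b→c→Exit (+1); total 4.
No residual Hall→Exit path; max flow = 4.
Certifying cut of size 4: {Hall→Exit, Hall→b, Hall→e, Hall→g}.

4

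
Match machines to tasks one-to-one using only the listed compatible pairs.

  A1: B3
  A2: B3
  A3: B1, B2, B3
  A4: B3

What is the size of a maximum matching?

2

Unit-capacity flow: source→left, listed edges, right→sink; max matching = max flow.
Augmenting path A1→B3 (+1); matched 1.
Augmenting path A3→B1 (+1); matched 2.
No augmenting path remains; maximum matching = 2.
König certificate: {A3, B3} is a vertex cover of size 2 (every listed pair touches it), so no matching can be larger.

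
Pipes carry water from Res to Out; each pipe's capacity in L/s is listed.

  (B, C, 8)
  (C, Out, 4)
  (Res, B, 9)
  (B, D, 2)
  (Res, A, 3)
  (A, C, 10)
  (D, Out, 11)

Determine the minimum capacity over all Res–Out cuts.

6

Augment Res→A→C→Out: bottleneck 3, flow now 3.
Augment Res→B→C→Out: bottleneck 1, flow now 4.
Augment Res→B→D→Out: bottleneck 2, flow now 6.
No augmenting path remains; maximum flow = 6.
By max-flow min-cut, the minimum cut capacity equals the max flow.
In the residual graph, reachable from Res: {Res, A, B, C}.
Min-cut edges: B→D (2), C→Out (4); capacity 2 + 4 = 6.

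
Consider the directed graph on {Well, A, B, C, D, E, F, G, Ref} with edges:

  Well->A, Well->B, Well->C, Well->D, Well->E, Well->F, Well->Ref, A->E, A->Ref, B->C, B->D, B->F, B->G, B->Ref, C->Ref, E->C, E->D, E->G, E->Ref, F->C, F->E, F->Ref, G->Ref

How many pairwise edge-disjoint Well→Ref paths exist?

Assign every edge capacity 1; by Menger, the answer equals the max flow.
Path Well→Ref (+1); total 1.
Path Well→A→Ref (+1); total 2.
Path Well→B→Ref (+1); total 3.
Path Well→C→Ref (+1); total 4.
Path Well→E→Ref (+1); total 5.
Path Well→F→Ref (+1); total 6.
No residual Well→Ref path; max flow = 6.
Certifying cut of size 6: {Well→A, Well→B, Well→C, Well→E, Well→F, Well→Ref}.

6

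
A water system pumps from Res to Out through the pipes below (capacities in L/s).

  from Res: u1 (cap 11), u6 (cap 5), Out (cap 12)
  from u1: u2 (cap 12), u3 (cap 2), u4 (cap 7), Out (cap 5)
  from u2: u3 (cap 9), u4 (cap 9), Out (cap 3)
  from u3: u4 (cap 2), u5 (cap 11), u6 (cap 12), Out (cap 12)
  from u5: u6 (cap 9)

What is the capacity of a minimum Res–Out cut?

23

Augment Res→Out: bottleneck 12, flow now 12.
Augment Res→u1→Out: bottleneck 5, flow now 17.
Augment Res→u1→u2→Out: bottleneck 3, flow now 20.
Augment Res→u1→u3→Out: bottleneck 2, flow now 22.
Augment Res→u1→u2→u3→Out: bottleneck 1, flow now 23.
No augmenting path remains; maximum flow = 23.
By max-flow min-cut, the minimum cut capacity equals the max flow.
In the residual graph, reachable from Res: {Res, u6}.
Min-cut edges: Res→u1 (11), Res→Out (12); capacity 11 + 12 = 23.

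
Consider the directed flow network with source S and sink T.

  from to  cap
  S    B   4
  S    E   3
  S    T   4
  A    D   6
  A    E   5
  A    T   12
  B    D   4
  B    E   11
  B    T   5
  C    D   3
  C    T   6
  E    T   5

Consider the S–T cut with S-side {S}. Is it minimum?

Given cut capacity: 4 + 3 + 4 = 11.
Augment S→T: bottleneck 4, flow now 4.
Augment S→B→T: bottleneck 4, flow now 8.
Augment S→E→T: bottleneck 3, flow now 11.
No augmenting path remains; maximum flow = 11.
Cut capacity 11 equals the max flow, so it is a minimum cut.

Yes — it is a minimum cut (capacity 11).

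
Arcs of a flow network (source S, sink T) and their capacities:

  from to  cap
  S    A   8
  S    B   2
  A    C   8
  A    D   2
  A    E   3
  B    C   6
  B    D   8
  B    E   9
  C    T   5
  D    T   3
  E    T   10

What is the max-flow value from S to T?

10

Augment S→A→C→T: bottleneck 5, flow now 5.
Augment S→A→D→T: bottleneck 2, flow now 7.
Augment S→A→E→T: bottleneck 1, flow now 8.
Augment S→B→D→T: bottleneck 1, flow now 9.
Augment S→B→E→T: bottleneck 1, flow now 10.
No augmenting path remains; maximum flow = 10.
In the residual graph, reachable from S: {S}.
Min-cut edges: S→A (8), S→B (2); capacity 8 + 2 = 10.
This cut is saturated, so no flow can exceed 10.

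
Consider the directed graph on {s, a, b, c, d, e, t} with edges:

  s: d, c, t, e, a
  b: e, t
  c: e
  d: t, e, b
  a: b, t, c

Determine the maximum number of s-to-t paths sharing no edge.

Assign every edge capacity 1; by Menger, the answer equals the max flow.
Path s→t (+1); total 1.
Path s→a→t (+1); total 2.
Path s→d→t (+1); total 3.
No residual s→t path; max flow = 3.
Certifying cut of size 3: {s→a, s→d, s→t}.

3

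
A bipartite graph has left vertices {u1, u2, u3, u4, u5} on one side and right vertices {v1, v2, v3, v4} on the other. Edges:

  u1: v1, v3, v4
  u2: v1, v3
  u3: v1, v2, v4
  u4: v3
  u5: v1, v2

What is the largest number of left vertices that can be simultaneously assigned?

4

Unit-capacity flow: source→left, listed edges, right→sink; max matching = max flow.
Augmenting path u1→v1 (+1); matched 1.
Augmenting path u2→v3 (+1); matched 2.
Augmenting path u3→v2 (+1); matched 3.
Augmenting path u5→v1→u1→v4 (+1); matched 4.
No augmenting path remains; maximum matching = 4.
König certificate: {v1, v2, v3, v4} is a vertex cover of size 4 (every listed pair touches it), so no matching can be larger.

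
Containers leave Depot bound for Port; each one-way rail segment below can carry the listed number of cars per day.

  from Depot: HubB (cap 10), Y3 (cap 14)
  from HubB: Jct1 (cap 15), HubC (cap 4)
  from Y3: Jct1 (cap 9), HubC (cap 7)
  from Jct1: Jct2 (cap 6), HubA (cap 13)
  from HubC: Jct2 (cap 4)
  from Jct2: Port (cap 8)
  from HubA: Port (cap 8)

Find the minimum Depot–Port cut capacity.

16

Augment Depot→HubB→Jct1→Jct2→Port: bottleneck 6, flow now 6.
Augment Depot→HubB→Jct1→HubA→Port: bottleneck 4, flow now 10.
Augment Depot→Y3→Jct1→HubA→Port: bottleneck 4, flow now 14.
Augment Depot→Y3→HubC→Jct2→Port: bottleneck 2, flow now 16.
No augmenting path remains; maximum flow = 16.
By max-flow min-cut, the minimum cut capacity equals the max flow.
In the residual graph, reachable from Depot: {Depot, HubB, Y3, Jct1, HubC, Jct2, HubA}.
Min-cut edges: Jct2→Port (8), HubA→Port (8); capacity 8 + 8 = 16.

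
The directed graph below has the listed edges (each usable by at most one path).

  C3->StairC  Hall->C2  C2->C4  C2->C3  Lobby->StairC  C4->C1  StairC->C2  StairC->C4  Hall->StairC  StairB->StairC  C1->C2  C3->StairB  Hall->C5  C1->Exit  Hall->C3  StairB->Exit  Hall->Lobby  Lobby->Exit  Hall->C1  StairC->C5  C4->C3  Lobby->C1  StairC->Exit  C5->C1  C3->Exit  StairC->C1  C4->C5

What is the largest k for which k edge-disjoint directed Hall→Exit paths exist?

Assign every edge capacity 1; by Menger, the answer equals the max flow.
Path Hall→Lobby→Exit (+1); total 1.
Path Hall→StairC→Exit (+1); total 2.
Path Hall→C1→Exit (+1); total 3.
Path Hall→C3→Exit (+1); total 4.
Path Hall→C2→C3→StairB→Exit (+1); total 5.
No residual Hall→Exit path; max flow = 5.
Certifying cut of size 5: {C1→Exit, C3→Exit, C3→StairB, Hall→Lobby, StairC→Exit}.

5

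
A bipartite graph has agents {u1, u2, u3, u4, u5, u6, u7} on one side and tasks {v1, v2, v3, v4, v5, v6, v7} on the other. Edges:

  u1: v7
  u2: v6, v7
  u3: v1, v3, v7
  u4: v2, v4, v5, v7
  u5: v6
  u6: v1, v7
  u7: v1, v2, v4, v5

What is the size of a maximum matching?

Unit-capacity flow: source→left, listed edges, right→sink; max matching = max flow.
Augmenting path u1→v7 (+1); matched 1.
Augmenting path u2→v6 (+1); matched 2.
Augmenting path u3→v1 (+1); matched 3.
Augmenting path u4→v2 (+1); matched 4.
Augmenting path u7→v4 (+1); matched 5.
Augmenting path u6→v1→u3→v3 (+1); matched 6.
No augmenting path remains; maximum matching = 6.
König certificate: {u3, u4, u6, u7, v6, v7} is a vertex cover of size 6 (every listed pair touches it), so no matching can be larger.

6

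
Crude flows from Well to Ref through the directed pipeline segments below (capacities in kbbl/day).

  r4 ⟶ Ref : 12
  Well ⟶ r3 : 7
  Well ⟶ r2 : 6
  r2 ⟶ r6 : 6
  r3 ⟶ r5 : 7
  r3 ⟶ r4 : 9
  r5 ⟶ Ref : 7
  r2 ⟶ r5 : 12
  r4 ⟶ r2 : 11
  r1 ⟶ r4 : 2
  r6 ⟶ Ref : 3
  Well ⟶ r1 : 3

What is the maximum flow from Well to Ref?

Augment Well→r1→r4→Ref: bottleneck 2, flow now 2.
Augment Well→r2→r5→Ref: bottleneck 6, flow now 8.
Augment Well→r3→r4→Ref: bottleneck 7, flow now 15.
No augmenting path remains; maximum flow = 15.
In the residual graph, reachable from Well: {Well, r1}.
Min-cut edges: Well→r2 (6), Well→r3 (7), r1→r4 (2); capacity 6 + 7 + 2 = 15.
This cut is saturated, so no flow can exceed 15.

15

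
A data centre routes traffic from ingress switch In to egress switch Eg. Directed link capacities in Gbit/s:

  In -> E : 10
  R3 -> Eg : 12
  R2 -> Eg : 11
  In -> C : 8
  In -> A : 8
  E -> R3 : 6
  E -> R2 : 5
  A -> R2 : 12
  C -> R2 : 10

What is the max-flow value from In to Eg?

17

Augment In→C→R2→Eg: bottleneck 8, flow now 8.
Augment In→E→R2→Eg: bottleneck 3, flow now 11.
Augment In→E→R3→Eg: bottleneck 6, flow now 17.
No augmenting path remains; maximum flow = 17.
In the residual graph, reachable from In: {In, C, E, A, R2}.
Min-cut edges: E→R3 (6), R2→Eg (11); capacity 6 + 11 = 17.
This cut is saturated, so no flow can exceed 17.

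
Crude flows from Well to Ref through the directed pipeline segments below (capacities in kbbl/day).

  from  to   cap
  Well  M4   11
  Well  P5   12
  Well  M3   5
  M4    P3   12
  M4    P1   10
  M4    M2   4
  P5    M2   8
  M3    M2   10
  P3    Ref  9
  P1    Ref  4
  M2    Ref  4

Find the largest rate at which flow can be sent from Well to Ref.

Augment Well→M4→P3→Ref: bottleneck 9, flow now 9.
Augment Well→M4→P1→Ref: bottleneck 2, flow now 11.
Augment Well→P5→M2→Ref: bottleneck 4, flow now 15.
No augmenting path remains; maximum flow = 15.
In the residual graph, reachable from Well: {Well, P5, M3, M2}.
Min-cut edges: Well→M4 (11), M2→Ref (4); capacity 11 + 4 = 15.
This cut is saturated, so no flow can exceed 15.

15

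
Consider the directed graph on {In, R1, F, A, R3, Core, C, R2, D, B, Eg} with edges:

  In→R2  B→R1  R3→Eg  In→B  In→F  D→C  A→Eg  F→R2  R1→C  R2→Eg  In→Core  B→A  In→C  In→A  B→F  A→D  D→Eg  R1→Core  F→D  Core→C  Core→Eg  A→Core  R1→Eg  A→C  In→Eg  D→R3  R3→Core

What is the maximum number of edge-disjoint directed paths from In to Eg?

Assign every edge capacity 1; by Menger, the answer equals the max flow.
Path In→Eg (+1); total 1.
Path In→A→Eg (+1); total 2.
Path In→Core→Eg (+1); total 3.
Path In→R2→Eg (+1); total 4.
Path In→F→D→Eg (+1); total 5.
Path In→B→R1→Eg (+1); total 6.
No residual In→Eg path; max flow = 6.
Certifying cut of size 6: {In→A, In→B, In→Core, In→Eg, In→F, In→R2}.

6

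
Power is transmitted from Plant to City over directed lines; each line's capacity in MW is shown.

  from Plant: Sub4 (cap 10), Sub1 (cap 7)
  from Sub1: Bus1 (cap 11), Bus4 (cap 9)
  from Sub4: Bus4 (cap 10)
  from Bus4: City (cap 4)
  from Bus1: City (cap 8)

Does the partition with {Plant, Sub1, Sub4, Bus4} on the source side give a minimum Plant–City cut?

Given cut capacity: 11 + 4 = 15.
Augment Plant→Sub1→Bus4→City: bottleneck 4, flow now 4.
Augment Plant→Sub1→Bus1→City: bottleneck 3, flow now 7.
Augment Plant→Sub4→Bus4→Sub1→Bus1→City: bottleneck 4, flow now 11. (uses reverse residual edge)
No augmenting path remains; maximum flow = 11.
In the residual graph, reachable from Plant: {Plant, Sub4, Bus4}.
Min-cut edges: Plant→Sub1 (7), Bus4→City (4); capacity 7 + 4 = 11.
Cut capacity 15 exceeds the max flow 11, so it is not minimum.

No — its capacity is 15, but the minimum cut has capacity 11.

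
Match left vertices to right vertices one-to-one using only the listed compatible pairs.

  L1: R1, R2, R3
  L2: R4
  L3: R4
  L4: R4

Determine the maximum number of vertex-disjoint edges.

2

Unit-capacity flow: source→left, listed edges, right→sink; max matching = max flow.
Augmenting path L1→R1 (+1); matched 1.
Augmenting path L2→R4 (+1); matched 2.
No augmenting path remains; maximum matching = 2.
König certificate: {L1, R4} is a vertex cover of size 2 (every listed pair touches it), so no matching can be larger.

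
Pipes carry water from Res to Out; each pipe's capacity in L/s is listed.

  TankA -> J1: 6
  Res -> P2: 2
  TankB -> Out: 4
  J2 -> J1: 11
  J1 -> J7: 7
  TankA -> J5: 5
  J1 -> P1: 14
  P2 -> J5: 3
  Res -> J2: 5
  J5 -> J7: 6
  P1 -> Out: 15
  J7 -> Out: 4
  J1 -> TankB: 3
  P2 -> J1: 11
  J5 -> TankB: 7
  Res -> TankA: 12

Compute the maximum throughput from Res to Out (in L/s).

Augment Res→J2→J1→J7→Out: bottleneck 4, flow now 4.
Augment Res→J2→J1→P1→Out: bottleneck 1, flow now 5.
Augment Res→P2→J5→TankB→Out: bottleneck 2, flow now 7.
Augment Res→TankA→J5→TankB→Out: bottleneck 2, flow now 9.
Augment Res→TankA→J1→P1→Out: bottleneck 6, flow now 15.
Augment Res→TankA→J5→P2→J1→P1→Out: bottleneck 2, flow now 17. (uses reverse residual edge)
Augment Res→TankA→J5→J7→J1→P1→Out: bottleneck 1, flow now 18. (uses reverse residual edge)
No augmenting path remains; maximum flow = 18.
In the residual graph, reachable from Res: {Res, TankA}.
Min-cut edges: Res→J2 (5), Res→P2 (2), TankA→J5 (5), TankA→J1 (6); capacity 5 + 2 + 5 + 6 = 18.
This cut is saturated, so no flow can exceed 18.

18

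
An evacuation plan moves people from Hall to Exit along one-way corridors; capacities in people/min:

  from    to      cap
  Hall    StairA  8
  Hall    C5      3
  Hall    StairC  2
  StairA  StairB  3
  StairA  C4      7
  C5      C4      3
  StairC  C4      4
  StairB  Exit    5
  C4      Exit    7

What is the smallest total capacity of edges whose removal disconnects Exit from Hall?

Augment Hall→StairA→StairB→Exit: bottleneck 3, flow now 3.
Augment Hall→StairA→C4→Exit: bottleneck 5, flow now 8.
Augment Hall→C5→C4→Exit: bottleneck 2, flow now 10.
No augmenting path remains; maximum flow = 10.
By max-flow min-cut, the minimum cut capacity equals the max flow.
In the residual graph, reachable from Hall: {Hall, StairA, C5, StairC, C4}.
Min-cut edges: StairA→StairB (3), C4→Exit (7); capacity 3 + 7 = 10.

10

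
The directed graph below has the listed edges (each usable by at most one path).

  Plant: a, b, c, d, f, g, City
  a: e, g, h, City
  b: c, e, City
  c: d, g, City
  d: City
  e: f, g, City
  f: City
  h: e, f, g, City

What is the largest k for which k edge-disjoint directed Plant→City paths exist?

Assign every edge capacity 1; by Menger, the answer equals the max flow.
Path Plant→City (+1); total 1.
Path Plant→a→City (+1); total 2.
Path Plant→b→City (+1); total 3.
Path Plant→c→City (+1); total 4.
Path Plant→d→City (+1); total 5.
Path Plant→f→City (+1); total 6.
No residual Plant→City path; max flow = 6.
Certifying cut of size 6: {Plant→City, Plant→a, Plant→b, Plant→c, Plant→d, Plant→f}.

6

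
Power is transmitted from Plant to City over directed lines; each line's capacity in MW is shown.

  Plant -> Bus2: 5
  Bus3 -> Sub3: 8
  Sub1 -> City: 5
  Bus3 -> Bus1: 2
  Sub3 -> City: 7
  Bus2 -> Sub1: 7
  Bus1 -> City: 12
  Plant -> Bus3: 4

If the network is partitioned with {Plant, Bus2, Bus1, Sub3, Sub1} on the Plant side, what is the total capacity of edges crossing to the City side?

Edges leaving {Plant, Bus2, Bus1, Sub3, Sub1}: Plant→Bus3 (4), Bus1→City (12), Sub3→City (7), Sub1→City (5).
Cut capacity = 4 + 12 + 7 + 5 = 28.

28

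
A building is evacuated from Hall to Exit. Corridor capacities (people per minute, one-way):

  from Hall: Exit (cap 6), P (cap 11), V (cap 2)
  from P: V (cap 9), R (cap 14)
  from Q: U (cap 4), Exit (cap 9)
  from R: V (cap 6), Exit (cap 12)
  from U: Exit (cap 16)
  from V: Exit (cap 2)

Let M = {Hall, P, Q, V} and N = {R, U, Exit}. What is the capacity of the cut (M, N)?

35

Edges leaving {Hall, P, Q, V}: Hall→Exit (6), P→R (14), Q→U (4), Q→Exit (9), V→Exit (2).
Cut capacity = 6 + 14 + 4 + 9 + 2 = 35.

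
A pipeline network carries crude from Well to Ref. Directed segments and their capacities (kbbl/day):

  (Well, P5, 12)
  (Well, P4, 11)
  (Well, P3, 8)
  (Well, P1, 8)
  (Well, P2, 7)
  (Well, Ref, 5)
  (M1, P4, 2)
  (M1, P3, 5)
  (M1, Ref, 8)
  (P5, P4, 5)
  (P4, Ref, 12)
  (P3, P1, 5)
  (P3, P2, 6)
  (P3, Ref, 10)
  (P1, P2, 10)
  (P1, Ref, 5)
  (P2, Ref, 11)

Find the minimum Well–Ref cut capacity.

Augment Well→Ref: bottleneck 5, flow now 5.
Augment Well→P4→Ref: bottleneck 11, flow now 16.
Augment Well→P3→Ref: bottleneck 8, flow now 24.
Augment Well→P1→Ref: bottleneck 5, flow now 29.
Augment Well→P2→Ref: bottleneck 7, flow now 36.
Augment Well→P5→P4→Ref: bottleneck 1, flow now 37.
Augment Well→P1→P2→Ref: bottleneck 3, flow now 40.
No augmenting path remains; maximum flow = 40.
By max-flow min-cut, the minimum cut capacity equals the max flow.
In the residual graph, reachable from Well: {Well, P5, P4}.
Min-cut edges: Well→P3 (8), Well→P1 (8), Well→P2 (7), Well→Ref (5), P4→Ref (12); capacity 8 + 8 + 7 + 5 + 12 = 40.

40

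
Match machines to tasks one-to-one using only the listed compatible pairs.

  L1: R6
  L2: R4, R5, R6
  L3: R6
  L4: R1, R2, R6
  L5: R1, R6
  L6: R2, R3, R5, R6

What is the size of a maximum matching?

5

Unit-capacity flow: source→left, listed edges, right→sink; max matching = max flow.
Augmenting path L1→R6 (+1); matched 1.
Augmenting path L2→R4 (+1); matched 2.
Augmenting path L4→R1 (+1); matched 3.
Augmenting path L6→R2 (+1); matched 4.
Augmenting path L5→R1→L4→R2→L6→R3 (+1); matched 5.
No augmenting path remains; maximum matching = 5.
König certificate: {L2, L4, L5, L6, R6} is a vertex cover of size 5 (every listed pair touches it), so no matching can be larger.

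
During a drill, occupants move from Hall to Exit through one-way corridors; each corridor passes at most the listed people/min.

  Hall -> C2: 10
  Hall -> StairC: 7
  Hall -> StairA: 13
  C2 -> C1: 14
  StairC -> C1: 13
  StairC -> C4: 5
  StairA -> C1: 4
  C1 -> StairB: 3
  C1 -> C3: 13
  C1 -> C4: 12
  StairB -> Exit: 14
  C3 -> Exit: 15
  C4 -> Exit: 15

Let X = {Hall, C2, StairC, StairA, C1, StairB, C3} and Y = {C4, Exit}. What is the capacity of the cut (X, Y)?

46

Edges leaving {Hall, C2, StairC, StairA, C1, StairB, C3}: StairC→C4 (5), C1→C4 (12), StairB→Exit (14), C3→Exit (15).
Cut capacity = 5 + 12 + 14 + 15 = 46.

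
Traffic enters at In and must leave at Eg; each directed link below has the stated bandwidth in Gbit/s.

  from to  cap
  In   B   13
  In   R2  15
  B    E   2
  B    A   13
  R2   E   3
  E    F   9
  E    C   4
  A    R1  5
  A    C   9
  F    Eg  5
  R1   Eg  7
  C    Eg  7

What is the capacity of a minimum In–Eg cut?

16

Augment In→B→E→F→Eg: bottleneck 2, flow now 2.
Augment In→B→A→R1→Eg: bottleneck 5, flow now 7.
Augment In→B→A→C→Eg: bottleneck 6, flow now 13.
Augment In→R2→E→F→Eg: bottleneck 3, flow now 16.
No augmenting path remains; maximum flow = 16.
By max-flow min-cut, the minimum cut capacity equals the max flow.
In the residual graph, reachable from In: {In, R2}.
Min-cut edges: In→B (13), R2→E (3); capacity 13 + 3 = 16.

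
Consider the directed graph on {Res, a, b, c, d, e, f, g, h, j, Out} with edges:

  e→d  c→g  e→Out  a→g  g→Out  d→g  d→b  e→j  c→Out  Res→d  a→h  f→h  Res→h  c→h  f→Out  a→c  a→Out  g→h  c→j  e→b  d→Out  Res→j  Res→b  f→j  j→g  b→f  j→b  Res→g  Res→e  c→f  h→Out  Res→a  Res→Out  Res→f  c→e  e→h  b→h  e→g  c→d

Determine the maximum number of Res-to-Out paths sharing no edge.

Assign every edge capacity 1; by Menger, the answer equals the max flow.
Path Res→Out (+1); total 1.
Path Res→a→Out (+1); total 2.
Path Res→d→Out (+1); total 3.
Path Res→e→Out (+1); total 4.
Path Res→f→Out (+1); total 5.
Path Res→g→Out (+1); total 6.
Path Res→h→Out (+1); total 7.
No residual Res→Out path; max flow = 7.
Certifying cut of size 7: {Res→Out, Res→a, Res→d, Res→e, f→Out, g→Out, h→Out}.

7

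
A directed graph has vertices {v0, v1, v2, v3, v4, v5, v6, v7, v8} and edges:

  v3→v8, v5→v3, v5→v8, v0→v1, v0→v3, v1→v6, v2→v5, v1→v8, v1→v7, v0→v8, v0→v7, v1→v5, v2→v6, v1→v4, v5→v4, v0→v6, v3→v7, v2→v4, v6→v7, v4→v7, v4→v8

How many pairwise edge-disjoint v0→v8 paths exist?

3

Assign every edge capacity 1; by Menger, the answer equals the max flow.
Path v0→v8 (+1); total 1.
Path v0→v1→v8 (+1); total 2.
Path v0→v3→v8 (+1); total 3.
No residual v0→v8 path; max flow = 3.
Certifying cut of size 3: {v0→v1, v0→v3, v0→v8}.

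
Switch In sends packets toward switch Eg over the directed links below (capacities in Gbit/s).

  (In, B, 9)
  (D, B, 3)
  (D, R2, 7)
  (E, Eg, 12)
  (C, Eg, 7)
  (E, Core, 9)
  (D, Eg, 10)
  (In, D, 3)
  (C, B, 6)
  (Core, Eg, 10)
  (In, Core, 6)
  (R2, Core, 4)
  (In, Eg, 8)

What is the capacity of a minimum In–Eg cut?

Augment In→Eg: bottleneck 8, flow now 8.
Augment In→D→Eg: bottleneck 3, flow now 11.
Augment In→Core→Eg: bottleneck 6, flow now 17.
No augmenting path remains; maximum flow = 17.
By max-flow min-cut, the minimum cut capacity equals the max flow.
In the residual graph, reachable from In: {In, B}.
Min-cut edges: In→D (3), In→Core (6), In→Eg (8); capacity 3 + 6 + 8 = 17.

17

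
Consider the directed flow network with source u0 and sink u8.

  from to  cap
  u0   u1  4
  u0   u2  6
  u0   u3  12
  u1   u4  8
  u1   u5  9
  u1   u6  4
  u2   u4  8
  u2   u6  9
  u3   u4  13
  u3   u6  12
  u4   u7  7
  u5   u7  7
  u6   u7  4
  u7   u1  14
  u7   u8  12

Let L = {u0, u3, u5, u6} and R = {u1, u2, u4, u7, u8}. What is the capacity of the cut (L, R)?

34

Edges leaving {u0, u3, u5, u6}: u0→u1 (4), u0→u2 (6), u3→u4 (13), u5→u7 (7), u6→u7 (4).
Cut capacity = 4 + 6 + 13 + 7 + 4 = 34.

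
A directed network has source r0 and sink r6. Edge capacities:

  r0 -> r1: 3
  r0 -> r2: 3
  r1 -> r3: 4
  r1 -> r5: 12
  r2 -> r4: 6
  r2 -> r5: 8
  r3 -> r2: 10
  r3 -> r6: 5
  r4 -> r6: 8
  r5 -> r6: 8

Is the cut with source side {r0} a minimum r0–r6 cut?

Yes — it is a minimum cut (capacity 6).

Given cut capacity: 3 + 3 = 6.
Augment r0→r1→r3→r6: bottleneck 3, flow now 3.
Augment r0→r2→r4→r6: bottleneck 3, flow now 6.
No augmenting path remains; maximum flow = 6.
Cut capacity 6 equals the max flow, so it is a minimum cut.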